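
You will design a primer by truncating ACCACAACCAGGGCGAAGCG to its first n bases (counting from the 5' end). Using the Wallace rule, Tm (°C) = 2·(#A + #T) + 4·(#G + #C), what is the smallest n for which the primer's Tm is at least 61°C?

n = 19

First 18 bases: ACCACAACCAGGGCGAAG → Tm = 58°C (< 61°C)
First 19 bases: ACCACAACCAGGGCGAAGC → Tm = 62°C (≥ 61°C)
Since every base adds ≥2°C, Tm only increases with n, so the threshold is first crossed at n = 19.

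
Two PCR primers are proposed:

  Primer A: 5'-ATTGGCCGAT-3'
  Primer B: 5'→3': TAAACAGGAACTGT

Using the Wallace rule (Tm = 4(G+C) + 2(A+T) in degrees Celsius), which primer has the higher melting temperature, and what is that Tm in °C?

Primer A: A+T=5, G+C=5 → Tm = 2(5)+4(5) = 30°C
Primer B: A+T=9, G+C=5 → Tm = 2(9)+4(5) = 38°C
30°C vs 38°C → primer B is higher.

Primer B, 38°C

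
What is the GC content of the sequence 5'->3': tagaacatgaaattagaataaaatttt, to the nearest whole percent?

15%

Base counts: G=3, A=14, C=1, T=9
G+C = 3 + 1 = 4 out of 27 bases
%GC = 4/27 × 100 = 14.81% ≈ 15%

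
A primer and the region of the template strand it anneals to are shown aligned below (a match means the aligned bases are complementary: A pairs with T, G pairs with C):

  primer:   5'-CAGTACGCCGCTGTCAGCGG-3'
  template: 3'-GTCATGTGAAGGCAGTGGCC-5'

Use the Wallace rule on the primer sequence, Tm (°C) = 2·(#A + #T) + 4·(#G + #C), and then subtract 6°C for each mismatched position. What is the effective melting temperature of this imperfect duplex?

38°C

Primer base counts: A=3, T=3, G=7, C=7 → A+T=6, G+C=14
Perfect-match Tm = 2(6) + 4(14) = 12 + 56 = 68°C
Mismatches (positions where the bases are not complementary): 5 (at positions 7, 9, 10, 12, 17)
Effective Tm = 68 − 5×6 = 68 − 30 = 38°C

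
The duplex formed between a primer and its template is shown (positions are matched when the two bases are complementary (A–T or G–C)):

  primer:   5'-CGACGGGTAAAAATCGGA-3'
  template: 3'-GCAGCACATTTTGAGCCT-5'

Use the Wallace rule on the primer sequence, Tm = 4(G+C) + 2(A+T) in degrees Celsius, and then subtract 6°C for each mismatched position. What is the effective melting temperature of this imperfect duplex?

Primer base counts: A=7, T=2, G=6, C=3 → A+T=9, G+C=9
Perfect-match Tm = 2(9) + 4(9) = 18 + 36 = 54°C
Mismatches (positions where the bases are not complementary): 3 (at positions 3, 6, 13)
Effective Tm = 54 − 3×6 = 54 − 18 = 36°C

36°C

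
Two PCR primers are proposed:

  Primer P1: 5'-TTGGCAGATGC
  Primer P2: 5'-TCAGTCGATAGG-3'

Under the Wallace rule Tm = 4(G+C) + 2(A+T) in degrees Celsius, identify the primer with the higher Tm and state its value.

Primer P2, 36°C

Primer P1: A+T=5, G+C=6 → Tm = 2(5)+4(6) = 34°C
Primer P2: A+T=6, G+C=6 → Tm = 2(6)+4(6) = 36°C
34°C vs 36°C → primer P2 is higher.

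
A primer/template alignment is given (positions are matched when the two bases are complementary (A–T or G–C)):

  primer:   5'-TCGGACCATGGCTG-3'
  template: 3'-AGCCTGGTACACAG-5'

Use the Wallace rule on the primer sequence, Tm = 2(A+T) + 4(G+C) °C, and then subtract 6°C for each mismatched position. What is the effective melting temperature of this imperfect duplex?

Primer base counts: A=2, T=3, G=5, C=4 → A+T=5, G+C=9
Perfect-match Tm = 2(5) + 4(9) = 10 + 36 = 46°C
Mismatches (positions where the bases are not complementary): 3 (at positions 11, 12, 14)
Effective Tm = 46 − 3×6 = 46 − 18 = 28°C

28°C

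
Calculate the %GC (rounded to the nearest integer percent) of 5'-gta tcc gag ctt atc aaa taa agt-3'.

Base counts: C=4, T=7, G=4, A=9
G+C = 4 + 4 = 8 out of 24 bases
%GC = 8/24 × 100 = 33.33% ≈ 33%

33%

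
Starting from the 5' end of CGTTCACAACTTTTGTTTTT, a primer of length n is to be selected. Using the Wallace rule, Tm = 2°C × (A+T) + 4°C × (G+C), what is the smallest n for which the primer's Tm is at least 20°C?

First 6 bases: CGTTCA → Tm = 18°C (< 20°C)
First 7 bases: CGTTCAC → Tm = 22°C (≥ 20°C)
Each additional base adds 2°C (A/T) or 4°C (G/C), so Tm is non-decreasing in n; n = 7 is the first length to reach 20°C.

n = 7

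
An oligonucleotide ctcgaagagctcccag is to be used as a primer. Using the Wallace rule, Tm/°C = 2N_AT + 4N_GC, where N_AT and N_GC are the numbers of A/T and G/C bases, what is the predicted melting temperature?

Base counts: A=4, G=4, C=6, T=2
AT pairs contribute 6, GC pairs contribute 10.
Tm = 4·10 + 2·6 = 40 + 12 = 52°C

52°C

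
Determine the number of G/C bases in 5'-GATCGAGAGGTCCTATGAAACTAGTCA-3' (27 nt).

12

Base counts: T=6, C=5, G=7, A=9
Total G or C: 7 + 5 = 12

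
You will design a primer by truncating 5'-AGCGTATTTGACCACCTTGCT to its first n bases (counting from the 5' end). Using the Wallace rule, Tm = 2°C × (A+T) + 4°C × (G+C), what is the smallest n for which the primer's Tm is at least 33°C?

n = 12

First 11 bases: AGCGTATTTGA → Tm = 30°C (< 33°C)
First 12 bases: AGCGTATTTGAC → Tm = 34°C (≥ 33°C)
Each additional base adds 2°C (A/T) or 4°C (G/C), so Tm is non-decreasing in n; n = 12 is the first length to reach 33°C.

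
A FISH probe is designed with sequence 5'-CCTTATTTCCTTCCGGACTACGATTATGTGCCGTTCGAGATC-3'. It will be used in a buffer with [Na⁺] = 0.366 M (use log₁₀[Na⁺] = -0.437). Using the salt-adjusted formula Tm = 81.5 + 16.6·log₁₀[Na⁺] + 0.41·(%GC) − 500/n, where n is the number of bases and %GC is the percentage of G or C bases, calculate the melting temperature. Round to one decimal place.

81.9°C

Length n = 42. Scanning the sequence gives T=15, A=7, G=8, C=12.
G+C = 20, so %GC = 20/42 × 100 = 47.619%
Salt term: 16.6 × (-0.437) = -7.254
GC term: 0.41 × 47.619 = 19.524; length term: −500/42 = −11.905
Tm = 81.5 + (-7.254) + 19.524 − 11.905 = 81.865 → 81.9°C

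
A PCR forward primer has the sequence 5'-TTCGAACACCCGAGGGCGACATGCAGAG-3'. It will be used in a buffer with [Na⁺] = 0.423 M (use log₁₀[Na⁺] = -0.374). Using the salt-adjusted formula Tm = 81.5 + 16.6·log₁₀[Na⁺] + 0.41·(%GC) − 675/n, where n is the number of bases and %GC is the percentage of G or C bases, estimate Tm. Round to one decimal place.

76.1°C

Length n = 28. C=8, A=8, T=3, G=9
G+C = 17, so %GC = 17/28 × 100 = 60.714%
Salt term: 16.6 × (-0.374) = -6.208
GC term: 0.41 × 60.714 = 24.893; length term: −675/28 = −24.107
Tm = 81.5 + (-6.208) + 24.893 − 24.107 = 76.078 → 76.1°C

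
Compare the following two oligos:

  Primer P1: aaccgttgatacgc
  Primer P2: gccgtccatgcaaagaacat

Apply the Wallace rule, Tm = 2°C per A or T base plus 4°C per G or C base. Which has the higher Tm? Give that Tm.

Primer P2, 60°C

Primer P1: A+T=7, G+C=7 → Tm = 2(7)+4(7) = 42°C
Primer P2: A+T=10, G+C=10 → Tm = 2(10)+4(10) = 60°C
42°C vs 60°C → primer P2 is higher.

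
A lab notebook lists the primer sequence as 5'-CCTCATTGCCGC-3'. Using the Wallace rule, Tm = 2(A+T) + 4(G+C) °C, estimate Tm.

Counting bases: T=3, G=2, C=6, A=1
AT pairs contribute 4, GC pairs contribute 8.
Tm = 2×4 + 4×8 = 40°C

40°C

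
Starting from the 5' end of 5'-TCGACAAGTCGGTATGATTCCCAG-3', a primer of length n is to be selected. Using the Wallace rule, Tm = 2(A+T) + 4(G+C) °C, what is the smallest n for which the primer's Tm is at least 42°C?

n = 14

First 13 bases: TCGACAAGTCGGT → Tm = 40°C (< 42°C)
First 14 bases: TCGACAAGTCGGTA → Tm = 42°C (≥ 42°C)
Each additional base adds 2°C (A/T) or 4°C (G/C), so Tm is non-decreasing in n; n = 14 is the first length to reach 42°C.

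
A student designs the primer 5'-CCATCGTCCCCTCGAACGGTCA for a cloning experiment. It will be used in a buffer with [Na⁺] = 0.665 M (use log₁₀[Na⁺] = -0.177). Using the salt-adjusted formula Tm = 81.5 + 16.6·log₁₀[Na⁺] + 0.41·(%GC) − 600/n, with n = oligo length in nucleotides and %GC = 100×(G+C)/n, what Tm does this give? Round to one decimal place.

77.4°C

Length n = 22. Scanning the sequence gives G=4, C=10, A=4, T=4.
G+C = 14, so %GC = 14/22 × 100 = 63.636%
Salt term: 16.6 × (-0.177) = -2.938
GC term: 0.41 × 63.636 = 26.091; length term: −600/22 = −27.273
Tm = 81.5 + (-2.938) + 26.091 − 27.273 = 77.38 → 77.4°C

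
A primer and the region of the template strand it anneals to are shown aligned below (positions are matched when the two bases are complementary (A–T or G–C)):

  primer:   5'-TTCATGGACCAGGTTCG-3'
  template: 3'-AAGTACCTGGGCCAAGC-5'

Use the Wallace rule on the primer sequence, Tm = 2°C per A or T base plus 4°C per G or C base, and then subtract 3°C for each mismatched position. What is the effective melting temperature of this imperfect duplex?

49°C

Primer base counts: A=3, T=5, G=5, C=4 → A+T=8, G+C=9
Perfect-match Tm = 2(8) + 4(9) = 16 + 36 = 52°C
Mismatches (positions where the bases are not complementary): 1 (at position 11)
Effective Tm = 52 − 1×3 = 52 − 3 = 49°C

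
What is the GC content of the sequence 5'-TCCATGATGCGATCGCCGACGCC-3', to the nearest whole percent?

65%

Scanning the sequence gives A=4, G=6, T=4, C=9.
G+C = 6 + 9 = 15 out of 23 bases
%GC = 15/23 × 100 = 65.22% ≈ 65%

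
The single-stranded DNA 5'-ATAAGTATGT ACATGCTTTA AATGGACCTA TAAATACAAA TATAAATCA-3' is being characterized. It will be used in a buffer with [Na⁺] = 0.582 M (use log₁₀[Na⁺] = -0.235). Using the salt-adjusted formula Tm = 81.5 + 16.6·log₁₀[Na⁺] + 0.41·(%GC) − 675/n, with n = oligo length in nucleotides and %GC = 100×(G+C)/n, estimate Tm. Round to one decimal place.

Length n = 49. Counting bases: C=6, A=23, G=5, T=15
G+C = 11, so %GC = 11/49 × 100 = 22.449%
Salt term: 16.6 × (-0.235) = -3.901
GC term: 0.41 × 22.449 = 9.204; length term: −675/49 = −13.776
Tm = 81.5 + (-3.901) + 9.204 − 13.776 = 73.027 → 73.0°C

73.0°C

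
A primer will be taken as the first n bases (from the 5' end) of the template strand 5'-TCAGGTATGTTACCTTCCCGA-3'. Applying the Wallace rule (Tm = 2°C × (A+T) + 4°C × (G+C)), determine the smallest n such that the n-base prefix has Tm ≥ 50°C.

First 17 bases: TCAGGTATGTTACCTTC → Tm = 48°C (< 50°C)
First 18 bases: TCAGGTATGTTACCTTCC → Tm = 52°C (≥ 50°C)
Since every base adds ≥2°C, Tm only increases with n, so the threshold is first crossed at n = 18.

n = 18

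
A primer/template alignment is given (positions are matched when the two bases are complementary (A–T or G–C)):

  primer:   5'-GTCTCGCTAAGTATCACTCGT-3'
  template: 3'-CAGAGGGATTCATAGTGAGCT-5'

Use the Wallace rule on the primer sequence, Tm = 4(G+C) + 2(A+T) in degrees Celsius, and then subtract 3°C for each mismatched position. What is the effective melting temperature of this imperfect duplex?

Primer base counts: A=4, T=7, G=4, C=6 → A+T=11, G+C=10
Perfect-match Tm = 2(11) + 4(10) = 22 + 40 = 62°C
Mismatches (positions where the bases are not complementary): 2 (at positions 6, 21)
Effective Tm = 62 − 2×3 = 62 − 6 = 56°C

56°C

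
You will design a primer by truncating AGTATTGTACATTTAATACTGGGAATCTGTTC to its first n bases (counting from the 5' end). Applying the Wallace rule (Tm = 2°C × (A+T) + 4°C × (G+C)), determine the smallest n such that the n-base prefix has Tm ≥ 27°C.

n = 11

First 10 bases: AGTATTGTAC → Tm = 26°C (< 27°C)
First 11 bases: AGTATTGTACA → Tm = 28°C (≥ 27°C)
Each additional base adds 2°C (A/T) or 4°C (G/C), so Tm is non-decreasing in n; n = 11 is the first length to reach 27°C.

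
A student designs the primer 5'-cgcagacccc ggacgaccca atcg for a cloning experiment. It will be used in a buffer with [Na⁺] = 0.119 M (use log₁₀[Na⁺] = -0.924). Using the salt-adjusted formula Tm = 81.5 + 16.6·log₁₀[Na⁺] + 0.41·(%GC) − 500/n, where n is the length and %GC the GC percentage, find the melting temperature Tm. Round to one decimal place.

74.4°C

Length n = 24. Base counts: G=6, C=11, T=1, A=6
G+C = 17, so %GC = 17/24 × 100 = 70.833%
Salt term: 16.6 × (-0.924) = -15.338
GC term: 0.41 × 70.833 = 29.042; length term: −500/24 = −20.833
Tm = 81.5 + (-15.338) + 29.042 − 20.833 = 74.371 → 74.4°C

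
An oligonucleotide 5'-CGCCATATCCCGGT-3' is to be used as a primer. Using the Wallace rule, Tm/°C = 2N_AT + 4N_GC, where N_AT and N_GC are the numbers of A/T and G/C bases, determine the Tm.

46°C

Scanning the sequence gives T=3, C=6, G=3, A=2.
AT pairs contribute 5, GC pairs contribute 9.
Tm = 2×5 + 4×9 = 46°C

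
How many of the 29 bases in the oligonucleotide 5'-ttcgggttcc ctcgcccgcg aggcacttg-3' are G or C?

20

Counting bases: A=2, T=7, C=11, G=9
G+C = 9 + 11 = 20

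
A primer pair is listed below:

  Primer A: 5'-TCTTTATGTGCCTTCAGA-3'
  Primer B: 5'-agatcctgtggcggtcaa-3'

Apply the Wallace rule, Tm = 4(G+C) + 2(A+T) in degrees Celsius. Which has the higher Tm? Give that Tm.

Primer A: A+T=11, G+C=7 → Tm = 2(11)+4(7) = 50°C
Primer B: A+T=8, G+C=10 → Tm = 2(8)+4(10) = 56°C
50°C vs 56°C → primer B is higher.

Primer B, 56°C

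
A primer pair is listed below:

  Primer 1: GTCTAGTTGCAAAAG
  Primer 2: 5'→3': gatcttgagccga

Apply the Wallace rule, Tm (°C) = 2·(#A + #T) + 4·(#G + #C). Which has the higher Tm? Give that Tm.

Primer 1, 42°C

Primer 1: A+T=9, G+C=6 → Tm = 2(9)+4(6) = 42°C
Primer 2: A+T=6, G+C=7 → Tm = 2(6)+4(7) = 40°C
42°C vs 40°C → primer 1 is higher.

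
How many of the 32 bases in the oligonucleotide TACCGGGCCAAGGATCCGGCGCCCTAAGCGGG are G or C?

23

Base counts: C=11, T=3, A=6, G=12
Total G or C: 12 + 11 = 23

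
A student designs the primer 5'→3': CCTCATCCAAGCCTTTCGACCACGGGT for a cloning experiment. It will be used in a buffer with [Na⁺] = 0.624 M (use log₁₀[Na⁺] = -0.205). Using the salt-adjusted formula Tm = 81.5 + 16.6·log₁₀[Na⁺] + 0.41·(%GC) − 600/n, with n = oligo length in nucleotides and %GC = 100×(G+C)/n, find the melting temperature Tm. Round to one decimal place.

80.2°C

Length n = 27. Counting bases: C=11, A=5, T=6, G=5
G+C = 16, so %GC = 16/27 × 100 = 59.259%
Salt term: 16.6 × (-0.205) = -3.403
GC term: 0.41 × 59.259 = 24.296; length term: −600/27 = −22.222
Tm = 81.5 + (-3.403) + 24.296 − 22.222 = 80.171 → 80.2°C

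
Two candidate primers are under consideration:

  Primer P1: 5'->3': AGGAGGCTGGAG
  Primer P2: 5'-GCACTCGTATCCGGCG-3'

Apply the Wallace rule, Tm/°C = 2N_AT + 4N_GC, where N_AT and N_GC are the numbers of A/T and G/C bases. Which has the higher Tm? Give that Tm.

Primer P2, 54°C

Primer P1: A+T=4, G+C=8 → Tm = 2(4)+4(8) = 40°C
Primer P2: A+T=5, G+C=11 → Tm = 2(5)+4(11) = 54°C
40°C vs 54°C → primer P2 is higher.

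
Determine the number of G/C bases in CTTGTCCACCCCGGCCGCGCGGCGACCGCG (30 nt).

25

Counting bases: A=2, T=3, C=15, G=10
G+C = 10 + 15 = 25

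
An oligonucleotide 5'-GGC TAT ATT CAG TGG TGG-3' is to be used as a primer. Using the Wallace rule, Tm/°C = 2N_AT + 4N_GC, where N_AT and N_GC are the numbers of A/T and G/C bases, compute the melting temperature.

54°C

A=3, T=6, G=7, C=2
So N_AT = 9 and N_GC = 9.
Tm = 2(9) + 4(9) = 18 + 36 = 54°C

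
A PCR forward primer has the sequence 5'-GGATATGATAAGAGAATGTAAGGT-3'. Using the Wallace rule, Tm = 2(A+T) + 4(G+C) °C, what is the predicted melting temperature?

Counting bases: G=8, A=10, T=6, C=0
AT pairs contribute 16, GC pairs contribute 8.
Tm = 2(16) + 4(8) = 32 + 32 = 64°C

64°C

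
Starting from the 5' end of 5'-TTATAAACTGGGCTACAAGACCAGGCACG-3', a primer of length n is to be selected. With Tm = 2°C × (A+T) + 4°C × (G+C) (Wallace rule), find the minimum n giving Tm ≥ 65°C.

n = 24

First 23 bases: TTATAAACTGGGCTACAAGACCA → Tm = 64°C (< 65°C)
First 24 bases: TTATAAACTGGGCTACAAGACCAG → Tm = 68°C (≥ 65°C)
Each additional base adds 2°C (A/T) or 4°C (G/C), so Tm is non-decreasing in n; n = 24 is the first length to reach 65°C.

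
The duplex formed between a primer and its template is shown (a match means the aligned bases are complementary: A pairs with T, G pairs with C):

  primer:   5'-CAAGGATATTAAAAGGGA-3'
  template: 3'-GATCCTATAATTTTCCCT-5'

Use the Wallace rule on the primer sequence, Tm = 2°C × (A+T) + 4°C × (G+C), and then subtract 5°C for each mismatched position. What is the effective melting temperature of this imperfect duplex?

43°C

Primer base counts: A=9, T=3, G=5, C=1 → A+T=12, G+C=6
Perfect-match Tm = 2(12) + 4(6) = 24 + 24 = 48°C
Mismatches (positions where the bases are not complementary): 1 (at position 2)
Effective Tm = 48 − 1×5 = 48 − 5 = 43°C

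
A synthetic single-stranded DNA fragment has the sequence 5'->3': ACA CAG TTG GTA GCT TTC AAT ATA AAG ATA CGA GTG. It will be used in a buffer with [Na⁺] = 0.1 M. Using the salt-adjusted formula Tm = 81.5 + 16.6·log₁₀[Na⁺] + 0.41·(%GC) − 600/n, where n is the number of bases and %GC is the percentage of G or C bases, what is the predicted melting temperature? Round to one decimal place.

Length n = 36. A=13, C=5, T=10, G=8
G+C = 13, so %GC = 13/36 × 100 = 36.111%
Salt term: 16.6 × (-1) = -16.6
GC term: 0.41 × 36.111 = 14.806; length term: −600/36 = −16.667
Tm = 81.5 + (-16.6) + 14.806 − 16.667 = 63.039 → 63.0°C

63.0°C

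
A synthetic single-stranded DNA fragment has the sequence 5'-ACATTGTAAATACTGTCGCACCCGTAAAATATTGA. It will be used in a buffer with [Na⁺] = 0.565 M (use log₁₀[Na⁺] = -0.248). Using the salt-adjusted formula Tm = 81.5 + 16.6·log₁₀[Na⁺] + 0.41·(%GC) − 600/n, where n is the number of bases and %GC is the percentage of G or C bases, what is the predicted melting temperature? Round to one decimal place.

74.3°C

Length n = 35. T=10, C=7, G=5, A=13
G+C = 12, so %GC = 12/35 × 100 = 34.286%
Salt term: 16.6 × (-0.248) = -4.117
GC term: 0.41 × 34.286 = 14.057; length term: −600/35 = −17.143
Tm = 81.5 + (-4.117) + 14.057 − 17.143 = 74.297 → 74.3°C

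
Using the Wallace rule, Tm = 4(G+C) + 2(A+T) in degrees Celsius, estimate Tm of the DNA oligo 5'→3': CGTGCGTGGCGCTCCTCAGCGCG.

Base counts: A=1, G=9, C=9, T=4
A+T = 5, G+C = 18
Tm = 4·18 + 2·5 = 72 + 10 = 82°C

82°C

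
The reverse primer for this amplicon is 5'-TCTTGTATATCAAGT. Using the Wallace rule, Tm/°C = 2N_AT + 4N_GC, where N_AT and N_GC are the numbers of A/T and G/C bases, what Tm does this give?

Counting bases: T=7, A=4, G=2, C=2
AT pairs contribute 11, GC pairs contribute 4.
Tm = 4·4 + 2·11 = 16 + 22 = 38°C

38°C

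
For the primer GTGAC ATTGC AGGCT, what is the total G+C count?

Scanning the sequence gives C=3, A=3, G=5, T=4.
G+C = 5 + 3 = 8

8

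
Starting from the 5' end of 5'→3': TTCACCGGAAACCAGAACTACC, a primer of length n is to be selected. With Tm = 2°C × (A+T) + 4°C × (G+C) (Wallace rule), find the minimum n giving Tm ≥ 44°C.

n = 15

First 14 bases: TTCACCGGAAACCA → Tm = 42°C (< 44°C)
First 15 bases: TTCACCGGAAACCAG → Tm = 46°C (≥ 44°C)
Each additional base adds 2°C (A/T) or 4°C (G/C), so Tm is non-decreasing in n; n = 15 is the first length to reach 44°C.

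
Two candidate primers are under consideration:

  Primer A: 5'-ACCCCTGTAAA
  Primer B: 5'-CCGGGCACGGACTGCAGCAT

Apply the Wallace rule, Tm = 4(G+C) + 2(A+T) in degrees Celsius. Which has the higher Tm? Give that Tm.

Primer B, 68°C

Primer A: A+T=6, G+C=5 → Tm = 2(6)+4(5) = 32°C
Primer B: A+T=6, G+C=14 → Tm = 2(6)+4(14) = 68°C
32°C vs 68°C → primer B is higher.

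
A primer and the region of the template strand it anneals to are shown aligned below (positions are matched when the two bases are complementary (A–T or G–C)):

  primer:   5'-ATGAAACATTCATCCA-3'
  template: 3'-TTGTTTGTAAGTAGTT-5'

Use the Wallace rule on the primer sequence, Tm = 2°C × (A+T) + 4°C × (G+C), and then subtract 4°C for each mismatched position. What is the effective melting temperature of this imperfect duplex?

Primer base counts: A=7, T=4, G=1, C=4 → A+T=11, G+C=5
Perfect-match Tm = 2(11) + 4(5) = 22 + 20 = 42°C
Mismatches (positions where the bases are not complementary): 3 (at positions 2, 3, 15)
Effective Tm = 42 − 3×4 = 42 − 12 = 30°C

30°C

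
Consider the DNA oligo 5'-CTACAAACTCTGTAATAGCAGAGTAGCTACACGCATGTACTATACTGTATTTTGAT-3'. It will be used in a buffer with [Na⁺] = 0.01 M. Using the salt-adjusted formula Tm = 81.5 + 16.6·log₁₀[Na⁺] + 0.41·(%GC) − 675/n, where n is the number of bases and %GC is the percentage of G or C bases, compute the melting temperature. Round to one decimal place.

Length n = 56. Base counts: T=18, G=9, C=11, A=18
G+C = 20, so %GC = 20/56 × 100 = 35.714%
Salt term: 16.6 × (-2) = -33.2
GC term: 0.41 × 35.714 = 14.643; length term: −675/56 = −12.054
Tm = 81.5 + (-33.2) + 14.643 − 12.054 = 50.889 → 50.9°C

50.9°C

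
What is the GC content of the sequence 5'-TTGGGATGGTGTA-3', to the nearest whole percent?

Counting bases: A=2, G=6, C=0, T=5
G+C = 6 + 0 = 6 out of 13 bases
%GC = 6/13 × 100 = 46.15% ≈ 46%

46%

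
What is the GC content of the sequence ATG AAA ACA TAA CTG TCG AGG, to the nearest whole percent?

A=9, C=3, G=5, T=4
G+C = 5 + 3 = 8 out of 21 bases
%GC = 8/21 × 100 = 38.1% ≈ 38%

38%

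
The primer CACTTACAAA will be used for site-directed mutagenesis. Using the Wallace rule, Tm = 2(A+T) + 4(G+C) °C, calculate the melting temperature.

26°C

Base counts: C=3, A=5, T=2, G=0
AT pairs contribute 7, GC pairs contribute 3.
Tm = 2×7 + 4×3 = 26°C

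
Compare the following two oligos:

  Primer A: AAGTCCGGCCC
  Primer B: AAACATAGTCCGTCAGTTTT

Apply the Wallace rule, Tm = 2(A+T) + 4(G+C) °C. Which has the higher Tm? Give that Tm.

Primer B, 54°C

Primer A: A+T=3, G+C=8 → Tm = 2(3)+4(8) = 38°C
Primer B: A+T=13, G+C=7 → Tm = 2(13)+4(7) = 54°C
38°C vs 54°C → primer B is higher.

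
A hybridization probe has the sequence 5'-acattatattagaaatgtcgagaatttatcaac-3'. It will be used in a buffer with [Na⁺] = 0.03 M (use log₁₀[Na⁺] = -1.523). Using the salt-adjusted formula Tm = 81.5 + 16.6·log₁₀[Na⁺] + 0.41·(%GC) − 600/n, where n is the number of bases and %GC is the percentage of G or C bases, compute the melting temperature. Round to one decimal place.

Length n = 33. Counting bases: G=4, C=4, A=14, T=11
G+C = 8, so %GC = 8/33 × 100 = 24.242%
Salt term: 16.6 × (-1.523) = -25.282
GC term: 0.41 × 24.242 = 9.939; length term: −600/33 = −18.182
Tm = 81.5 + (-25.282) + 9.939 − 18.182 = 47.975 → 48.0°C

48.0°C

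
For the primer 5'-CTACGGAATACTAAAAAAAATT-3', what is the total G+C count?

5

Base counts: C=3, A=12, T=5, G=2
G+C = 2 + 3 = 5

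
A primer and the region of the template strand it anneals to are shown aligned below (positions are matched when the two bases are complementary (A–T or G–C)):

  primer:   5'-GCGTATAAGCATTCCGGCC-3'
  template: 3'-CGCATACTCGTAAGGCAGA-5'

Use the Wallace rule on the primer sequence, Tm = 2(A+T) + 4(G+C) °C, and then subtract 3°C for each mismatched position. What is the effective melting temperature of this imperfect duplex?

Primer base counts: A=4, T=4, G=5, C=6 → A+T=8, G+C=11
Perfect-match Tm = 2(8) + 4(11) = 16 + 44 = 60°C
Mismatches (positions where the bases are not complementary): 3 (at positions 7, 17, 19)
Effective Tm = 60 − 3×3 = 60 − 9 = 51°C

51°C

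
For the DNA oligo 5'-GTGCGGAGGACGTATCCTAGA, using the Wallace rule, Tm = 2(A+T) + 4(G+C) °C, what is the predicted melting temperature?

Base counts: T=4, G=8, A=5, C=4
AT pairs contribute 9, GC pairs contribute 12.
Tm = 2(9) + 4(12) = 18 + 48 = 66°C

66°C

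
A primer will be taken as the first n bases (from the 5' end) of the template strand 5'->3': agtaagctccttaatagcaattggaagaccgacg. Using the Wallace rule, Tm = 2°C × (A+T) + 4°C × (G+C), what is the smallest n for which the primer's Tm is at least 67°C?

First 24 bases: AGTAAGCTCCTTAATAGCAATTGG → Tm = 66°C (< 67°C)
First 25 bases: AGTAAGCTCCTTAATAGCAATTGGA → Tm = 68°C (≥ 67°C)
Since every base adds ≥2°C, Tm only increases with n, so the threshold is first crossed at n = 25.

n = 25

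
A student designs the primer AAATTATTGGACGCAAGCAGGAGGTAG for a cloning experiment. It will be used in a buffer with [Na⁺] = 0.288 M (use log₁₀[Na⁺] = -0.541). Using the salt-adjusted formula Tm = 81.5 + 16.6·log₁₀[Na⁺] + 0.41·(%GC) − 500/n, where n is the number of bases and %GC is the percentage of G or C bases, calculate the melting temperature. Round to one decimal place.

72.2°C

Length n = 27. Base counts: A=10, G=9, T=5, C=3
G+C = 12, so %GC = 12/27 × 100 = 44.444%
Salt term: 16.6 × (-0.541) = -8.981
GC term: 0.41 × 44.444 = 18.222; length term: −500/27 = −18.519
Tm = 81.5 + (-8.981) + 18.222 − 18.519 = 72.222 → 72.2°C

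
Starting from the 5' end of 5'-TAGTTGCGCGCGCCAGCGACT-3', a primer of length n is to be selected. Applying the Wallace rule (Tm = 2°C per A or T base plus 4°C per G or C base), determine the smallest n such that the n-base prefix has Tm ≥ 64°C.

First 18 bases: TAGTTGCGCGCGCCAGCG → Tm = 62°C (< 64°C)
First 19 bases: TAGTTGCGCGCGCCAGCGA → Tm = 64°C (≥ 64°C)
Each additional base adds 2°C (A/T) or 4°C (G/C), so Tm is non-decreasing in n; n = 19 is the first length to reach 64°C.

n = 19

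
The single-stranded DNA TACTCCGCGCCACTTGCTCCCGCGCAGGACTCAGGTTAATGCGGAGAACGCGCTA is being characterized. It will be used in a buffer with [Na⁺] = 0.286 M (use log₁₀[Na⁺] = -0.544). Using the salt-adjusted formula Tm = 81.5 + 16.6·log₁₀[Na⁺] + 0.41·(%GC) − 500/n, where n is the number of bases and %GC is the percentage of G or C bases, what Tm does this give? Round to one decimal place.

88.7°C

Length n = 55. Counting bases: G=15, A=11, T=10, C=19
G+C = 34, so %GC = 34/55 × 100 = 61.818%
Salt term: 16.6 × (-0.544) = -9.03
GC term: 0.41 × 61.818 = 25.345; length term: −500/55 = −9.091
Tm = 81.5 + (-9.03) + 25.345 − 9.091 = 88.724 → 88.7°C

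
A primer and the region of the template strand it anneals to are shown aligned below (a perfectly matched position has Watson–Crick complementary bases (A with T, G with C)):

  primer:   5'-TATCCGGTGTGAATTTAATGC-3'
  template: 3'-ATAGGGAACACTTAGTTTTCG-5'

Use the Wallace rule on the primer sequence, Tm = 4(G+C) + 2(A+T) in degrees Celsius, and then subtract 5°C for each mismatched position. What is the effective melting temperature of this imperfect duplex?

33°C

Primer base counts: A=5, T=8, G=5, C=3 → A+T=13, G+C=8
Perfect-match Tm = 2(13) + 4(8) = 26 + 32 = 58°C
Mismatches (positions where the bases are not complementary): 5 (at positions 6, 7, 15, 16, 19)
Effective Tm = 58 − 5×5 = 58 − 25 = 33°C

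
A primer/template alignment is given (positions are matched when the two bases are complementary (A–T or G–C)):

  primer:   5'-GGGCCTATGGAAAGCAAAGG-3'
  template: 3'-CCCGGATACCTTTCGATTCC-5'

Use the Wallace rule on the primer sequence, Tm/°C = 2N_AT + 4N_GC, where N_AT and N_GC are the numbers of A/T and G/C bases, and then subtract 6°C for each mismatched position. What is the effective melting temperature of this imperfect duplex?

56°C

Primer base counts: A=7, T=2, G=8, C=3 → A+T=9, G+C=11
Perfect-match Tm = 2(9) + 4(11) = 18 + 44 = 62°C
Mismatches (positions where the bases are not complementary): 1 (at position 16)
Effective Tm = 62 − 1×6 = 62 − 6 = 56°C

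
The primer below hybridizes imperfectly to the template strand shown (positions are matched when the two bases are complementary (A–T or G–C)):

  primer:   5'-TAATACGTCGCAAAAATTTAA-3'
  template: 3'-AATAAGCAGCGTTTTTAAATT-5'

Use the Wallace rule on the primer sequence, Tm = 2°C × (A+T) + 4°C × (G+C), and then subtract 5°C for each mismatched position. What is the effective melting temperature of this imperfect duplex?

Primer base counts: A=10, T=6, G=2, C=3 → A+T=16, G+C=5
Perfect-match Tm = 2(16) + 4(5) = 32 + 20 = 52°C
Mismatches (positions where the bases are not complementary): 2 (at positions 2, 5)
Effective Tm = 52 − 2×5 = 52 − 10 = 42°C

42°C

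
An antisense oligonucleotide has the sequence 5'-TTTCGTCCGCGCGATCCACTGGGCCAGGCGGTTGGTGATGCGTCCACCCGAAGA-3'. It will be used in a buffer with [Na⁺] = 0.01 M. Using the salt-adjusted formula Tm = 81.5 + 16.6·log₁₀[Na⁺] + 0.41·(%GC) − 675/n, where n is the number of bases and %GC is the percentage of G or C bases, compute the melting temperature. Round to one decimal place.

Length n = 54. Counting bases: C=17, A=8, G=18, T=11
G+C = 35, so %GC = 35/54 × 100 = 64.815%
Salt term: 16.6 × (-2) = -33.2
GC term: 0.41 × 64.815 = 26.574; length term: −675/54 = −12.5
Tm = 81.5 + (-33.2) + 26.574 − 12.5 = 62.374 → 62.4°C

62.4°C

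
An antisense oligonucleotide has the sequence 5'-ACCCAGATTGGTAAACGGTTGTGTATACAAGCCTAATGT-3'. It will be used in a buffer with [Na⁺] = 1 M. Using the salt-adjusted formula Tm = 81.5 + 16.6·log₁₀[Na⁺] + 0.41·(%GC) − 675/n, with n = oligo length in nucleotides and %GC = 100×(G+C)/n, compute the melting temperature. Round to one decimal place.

81.0°C

Length n = 39. Counting bases: T=11, G=9, C=7, A=12
G+C = 16, so %GC = 16/39 × 100 = 41.026%
Salt term: 16.6 × (0) = 0
GC term: 0.41 × 41.026 = 16.821; length term: −675/39 = −17.308
Tm = 81.5 + (0) + 16.821 − 17.308 = 81.013 → 81.0°C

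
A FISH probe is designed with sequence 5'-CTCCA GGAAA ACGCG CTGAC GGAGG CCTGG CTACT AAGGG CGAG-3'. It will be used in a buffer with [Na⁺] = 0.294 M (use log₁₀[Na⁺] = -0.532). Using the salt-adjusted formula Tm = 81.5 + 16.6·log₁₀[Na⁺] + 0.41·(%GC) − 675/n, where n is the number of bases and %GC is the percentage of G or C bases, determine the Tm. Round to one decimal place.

Length n = 44. A=11, C=12, G=16, T=5
G+C = 28, so %GC = 28/44 × 100 = 63.636%
Salt term: 16.6 × (-0.532) = -8.831
GC term: 0.41 × 63.636 = 26.091; length term: −675/44 = −15.341
Tm = 81.5 + (-8.831) + 26.091 − 15.341 = 83.419 → 83.4°C

83.4°C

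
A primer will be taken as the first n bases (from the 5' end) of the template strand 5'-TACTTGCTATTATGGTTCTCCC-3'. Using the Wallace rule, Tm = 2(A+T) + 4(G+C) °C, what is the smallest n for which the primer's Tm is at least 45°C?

First 17 bases: TACTTGCTATTATGGTT → Tm = 44°C (< 45°C)
First 18 bases: TACTTGCTATTATGGTTC → Tm = 48°C (≥ 45°C)
Each additional base adds 2°C (A/T) or 4°C (G/C), so Tm is non-decreasing in n; n = 18 is the first length to reach 45°C.

n = 18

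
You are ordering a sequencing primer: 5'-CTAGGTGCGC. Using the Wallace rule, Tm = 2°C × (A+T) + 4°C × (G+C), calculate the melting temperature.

34°C

T=2, G=4, C=3, A=1
AT pairs contribute 3, GC pairs contribute 7.
Tm = 2(3) + 4(7) = 6 + 28 = 34°C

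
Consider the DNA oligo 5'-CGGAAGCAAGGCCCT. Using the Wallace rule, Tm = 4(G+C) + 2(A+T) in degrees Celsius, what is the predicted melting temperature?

Scanning the sequence gives A=4, T=1, G=5, C=5.
A+T = 5, G+C = 10
Tm = 2(5) + 4(10) = 10 + 40 = 50°C

50°C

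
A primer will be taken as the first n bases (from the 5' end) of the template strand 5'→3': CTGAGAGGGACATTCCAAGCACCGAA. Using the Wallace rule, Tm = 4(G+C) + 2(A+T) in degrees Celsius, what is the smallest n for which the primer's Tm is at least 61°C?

n = 20

First 19 bases: CTGAGAGGGACATTCCAAG → Tm = 58°C (< 61°C)
First 20 bases: CTGAGAGGGACATTCCAAGC → Tm = 62°C (≥ 61°C)
Since every base adds ≥2°C, Tm only increases with n, so the threshold is first crossed at n = 20.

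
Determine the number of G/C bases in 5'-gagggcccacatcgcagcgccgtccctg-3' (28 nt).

21

Counting bases: C=12, T=3, G=9, A=4
G+C = 9 + 12 = 21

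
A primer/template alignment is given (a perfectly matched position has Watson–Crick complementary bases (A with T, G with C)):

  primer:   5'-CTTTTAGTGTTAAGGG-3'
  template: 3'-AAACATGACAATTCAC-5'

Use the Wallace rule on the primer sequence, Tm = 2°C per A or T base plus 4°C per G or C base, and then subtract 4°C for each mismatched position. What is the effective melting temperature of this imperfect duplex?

28°C

Primer base counts: A=3, T=7, G=5, C=1 → A+T=10, G+C=6
Perfect-match Tm = 2(10) + 4(6) = 20 + 24 = 44°C
Mismatches (positions where the bases are not complementary): 4 (at positions 1, 4, 7, 15)
Effective Tm = 44 − 4×4 = 44 − 16 = 28°C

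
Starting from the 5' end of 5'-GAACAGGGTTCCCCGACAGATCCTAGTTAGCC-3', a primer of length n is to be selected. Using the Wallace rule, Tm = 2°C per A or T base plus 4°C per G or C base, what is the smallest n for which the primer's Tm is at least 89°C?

n = 30

First 29 bases: GAACAGGGTTCCCCGACAGATCCTAGTTA → Tm = 88°C (< 89°C)
First 30 bases: GAACAGGGTTCCCCGACAGATCCTAGTTAG → Tm = 92°C (≥ 89°C)
Since every base adds ≥2°C, Tm only increases with n, so the threshold is first crossed at n = 30.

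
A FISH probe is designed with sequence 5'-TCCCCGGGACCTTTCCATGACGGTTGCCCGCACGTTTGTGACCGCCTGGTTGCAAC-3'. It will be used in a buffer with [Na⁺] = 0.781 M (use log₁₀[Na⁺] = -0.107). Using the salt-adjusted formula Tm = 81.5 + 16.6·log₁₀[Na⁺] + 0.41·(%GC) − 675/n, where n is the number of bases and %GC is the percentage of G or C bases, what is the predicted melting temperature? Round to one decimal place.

Length n = 56. C=20, G=15, A=7, T=14
G+C = 35, so %GC = 35/56 × 100 = 62.5%
Salt term: 16.6 × (-0.107) = -1.776
GC term: 0.41 × 62.5 = 25.625; length term: −675/56 = −12.054
Tm = 81.5 + (-1.776) + 25.625 − 12.054 = 93.295 → 93.3°C

93.3°C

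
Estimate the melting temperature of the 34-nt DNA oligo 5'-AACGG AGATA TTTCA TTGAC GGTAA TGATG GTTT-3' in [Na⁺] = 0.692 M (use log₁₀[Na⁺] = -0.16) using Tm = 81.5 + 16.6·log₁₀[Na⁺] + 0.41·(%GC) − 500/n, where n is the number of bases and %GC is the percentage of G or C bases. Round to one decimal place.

78.6°C

Length n = 34. Counting bases: T=12, G=9, A=10, C=3
G+C = 12, so %GC = 12/34 × 100 = 35.294%
Salt term: 16.6 × (-0.16) = -2.656
GC term: 0.41 × 35.294 = 14.471; length term: −500/34 = −14.706
Tm = 81.5 + (-2.656) + 14.471 − 14.706 = 78.609 → 78.6°C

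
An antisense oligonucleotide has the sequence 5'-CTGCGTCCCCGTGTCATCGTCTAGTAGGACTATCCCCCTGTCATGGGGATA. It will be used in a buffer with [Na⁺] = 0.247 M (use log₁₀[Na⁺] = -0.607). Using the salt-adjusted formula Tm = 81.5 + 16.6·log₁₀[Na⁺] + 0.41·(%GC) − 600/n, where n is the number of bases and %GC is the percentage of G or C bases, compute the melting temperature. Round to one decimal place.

83.0°C

Length n = 51. T=14, G=13, C=16, A=8
G+C = 29, so %GC = 29/51 × 100 = 56.863%
Salt term: 16.6 × (-0.607) = -10.076
GC term: 0.41 × 56.863 = 23.314; length term: −600/51 = −11.765
Tm = 81.5 + (-10.076) + 23.314 − 11.765 = 82.973 → 83.0°C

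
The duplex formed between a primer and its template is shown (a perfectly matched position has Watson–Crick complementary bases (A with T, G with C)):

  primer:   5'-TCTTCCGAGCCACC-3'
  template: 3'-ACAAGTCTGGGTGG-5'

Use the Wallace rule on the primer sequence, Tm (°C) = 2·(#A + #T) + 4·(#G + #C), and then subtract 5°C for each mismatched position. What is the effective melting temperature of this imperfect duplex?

31°C

Primer base counts: A=2, T=3, G=2, C=7 → A+T=5, G+C=9
Perfect-match Tm = 2(5) + 4(9) = 10 + 36 = 46°C
Mismatches (positions where the bases are not complementary): 3 (at positions 2, 6, 9)
Effective Tm = 46 − 3×5 = 46 − 15 = 31°C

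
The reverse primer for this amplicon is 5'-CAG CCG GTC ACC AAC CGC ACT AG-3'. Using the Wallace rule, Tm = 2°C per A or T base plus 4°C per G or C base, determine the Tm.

Base counts: A=6, T=2, C=10, G=5
AT pairs contribute 8, GC pairs contribute 15.
Tm = 4·15 + 2·8 = 60 + 16 = 76°C

76°C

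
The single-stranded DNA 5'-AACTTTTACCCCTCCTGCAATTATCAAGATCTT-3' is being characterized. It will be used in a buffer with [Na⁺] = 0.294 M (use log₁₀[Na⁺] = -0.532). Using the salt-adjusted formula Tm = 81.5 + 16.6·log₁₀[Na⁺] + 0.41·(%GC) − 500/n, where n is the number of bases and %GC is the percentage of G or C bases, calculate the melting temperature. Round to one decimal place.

Length n = 33. Base counts: C=10, T=12, A=9, G=2
G+C = 12, so %GC = 12/33 × 100 = 36.364%
Salt term: 16.6 × (-0.532) = -8.831
GC term: 0.41 × 36.364 = 14.909; length term: −500/33 = −15.152
Tm = 81.5 + (-8.831) + 14.909 − 15.152 = 72.426 → 72.4°C

72.4°C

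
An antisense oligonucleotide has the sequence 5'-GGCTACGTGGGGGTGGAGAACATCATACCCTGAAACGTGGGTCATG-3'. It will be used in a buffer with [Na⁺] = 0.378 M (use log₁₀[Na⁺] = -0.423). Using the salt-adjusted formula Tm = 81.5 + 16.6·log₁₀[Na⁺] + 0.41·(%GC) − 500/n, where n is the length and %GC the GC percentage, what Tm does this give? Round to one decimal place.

86.8°C

Length n = 46. Scanning the sequence gives C=9, G=17, T=9, A=11.
G+C = 26, so %GC = 26/46 × 100 = 56.522%
Salt term: 16.6 × (-0.423) = -7.022
GC term: 0.41 × 56.522 = 23.174; length term: −500/46 = −10.87
Tm = 81.5 + (-7.022) + 23.174 − 10.87 = 86.782 → 86.8°C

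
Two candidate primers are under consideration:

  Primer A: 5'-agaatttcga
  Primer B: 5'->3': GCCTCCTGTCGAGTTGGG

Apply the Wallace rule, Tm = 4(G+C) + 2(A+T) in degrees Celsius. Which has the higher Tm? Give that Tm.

Primer B, 60°C

Primer A: A+T=7, G+C=3 → Tm = 2(7)+4(3) = 26°C
Primer B: A+T=6, G+C=12 → Tm = 2(6)+4(12) = 60°C
26°C vs 60°C → primer B is higher.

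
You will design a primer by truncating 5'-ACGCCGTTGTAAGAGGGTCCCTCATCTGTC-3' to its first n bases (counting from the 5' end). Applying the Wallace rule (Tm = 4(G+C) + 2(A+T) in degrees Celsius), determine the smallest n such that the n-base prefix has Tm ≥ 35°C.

n = 12

First 11 bases: ACGCCGTTGTA → Tm = 34°C (< 35°C)
First 12 bases: ACGCCGTTGTAA → Tm = 36°C (≥ 35°C)
Since every base adds ≥2°C, Tm only increases with n, so the threshold is first crossed at n = 12.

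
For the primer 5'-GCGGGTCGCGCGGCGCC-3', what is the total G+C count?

Scanning the sequence gives C=7, G=9, A=0, T=1.
G+C = 9 + 7 = 16

16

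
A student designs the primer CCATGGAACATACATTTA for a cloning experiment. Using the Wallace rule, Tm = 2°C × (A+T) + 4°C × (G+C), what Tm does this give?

Counting bases: G=2, C=4, A=7, T=5
A+T = 12, G+C = 6
Tm = 2×12 + 4×6 = 48°C

48°C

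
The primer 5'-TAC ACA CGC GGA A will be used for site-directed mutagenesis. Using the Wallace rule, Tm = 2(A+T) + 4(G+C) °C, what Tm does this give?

Scanning the sequence gives G=3, C=4, A=5, T=1.
A+T = 6, G+C = 7
Tm = 4·7 + 2·6 = 28 + 12 = 40°C

40°C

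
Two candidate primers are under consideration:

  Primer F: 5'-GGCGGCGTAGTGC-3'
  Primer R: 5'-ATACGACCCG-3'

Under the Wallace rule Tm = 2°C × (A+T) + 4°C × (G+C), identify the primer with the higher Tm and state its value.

Primer F: A+T=3, G+C=10 → Tm = 2(3)+4(10) = 46°C
Primer R: A+T=4, G+C=6 → Tm = 2(4)+4(6) = 32°C
46°C vs 32°C → primer F is higher.

Primer F, 46°C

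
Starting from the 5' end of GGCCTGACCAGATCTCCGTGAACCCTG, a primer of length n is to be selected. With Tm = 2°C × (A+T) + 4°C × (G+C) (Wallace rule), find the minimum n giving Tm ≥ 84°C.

First 25 bases: GGCCTGACCAGATCTCCGTGAACCC → Tm = 82°C (< 84°C)
First 26 bases: GGCCTGACCAGATCTCCGTGAACCCT → Tm = 84°C (≥ 84°C)
Since every base adds ≥2°C, Tm only increases with n, so the threshold is first crossed at n = 26.

n = 26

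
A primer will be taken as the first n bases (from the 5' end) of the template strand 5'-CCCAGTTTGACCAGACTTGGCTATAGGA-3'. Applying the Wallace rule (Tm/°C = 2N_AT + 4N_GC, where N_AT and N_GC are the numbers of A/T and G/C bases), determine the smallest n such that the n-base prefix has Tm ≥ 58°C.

First 18 bases: CCCAGTTTGACCAGACTT → Tm = 54°C (< 58°C)
First 19 bases: CCCAGTTTGACCAGACTTG → Tm = 58°C (≥ 58°C)
Each additional base adds 2°C (A/T) or 4°C (G/C), so Tm is non-decreasing in n; n = 19 is the first length to reach 58°C.

n = 19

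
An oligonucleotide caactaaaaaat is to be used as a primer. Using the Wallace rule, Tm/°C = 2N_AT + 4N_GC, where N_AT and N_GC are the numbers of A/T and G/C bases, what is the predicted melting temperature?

Counting bases: T=2, C=2, A=8, G=0
AT pairs contribute 10, GC pairs contribute 2.
Tm = 4·2 + 2·10 = 8 + 20 = 28°C

28°C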